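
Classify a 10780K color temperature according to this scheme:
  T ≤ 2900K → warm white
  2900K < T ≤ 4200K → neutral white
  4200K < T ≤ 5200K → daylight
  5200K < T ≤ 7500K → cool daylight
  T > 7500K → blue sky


Temperature: 10780K
10780K > 7500K → blue sky
Classification: blue sky


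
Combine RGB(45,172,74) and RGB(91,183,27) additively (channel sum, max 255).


Additive: each channel = min(255, C₁+C₂)
R: 45+91 = 136 → 136
G: 172+183 = 355 → 255
B: 74+27 = 101 → 101
= RGB(136, 255, 101)


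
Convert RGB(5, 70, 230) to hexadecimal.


R = 5 → 05 (hex)
G = 70 → 46 (hex)
B = 230 → E6 (hex)
Hex = #0546E6


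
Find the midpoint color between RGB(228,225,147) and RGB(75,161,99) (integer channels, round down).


Midpoint: each channel = ⌊(C₁+C₂)/2⌋
R: ⌊(228+75)/2⌋ = 151
G: ⌊(225+161)/2⌋ = 193
B: ⌊(147+99)/2⌋ = 123
= RGB(151, 193, 123)


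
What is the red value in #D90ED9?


Color: #D90ED9
R = D9 = 217
G = 0E = 14
B = D9 = 217
Red = 217


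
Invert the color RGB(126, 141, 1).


Invert: (255-R, 255-G, 255-B)
R: 255-126 = 129
G: 255-141 = 114
B: 255-1 = 254
= RGB(129, 114, 254)


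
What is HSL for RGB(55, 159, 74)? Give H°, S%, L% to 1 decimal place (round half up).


Normalize: R'=55/255≈0.2157, G'=159/255≈0.6235, B'=74/255≈0.2902
Max=159/255, Min=55/255, Δ=Max-Min=104/255
L = (Max+Min)/2 = (159+55)/510 = 214/510 = 0.41960… → L = 42.0%
L ≤ 0.5 → S = Δ/(Max+Min) = 104/(159+55) = 104/214 = 0.48598… → S = 48.6%
(the 1/255 factors cancel in S and H, so raw channel differences can be used)
Max is G' → H = 60 × ((B-R)/Δ + 2) = 60 × ((74-55)/104 + 2)
  19/104 + 2 = 0.1826… + 2 = 2.1826…
  H = 60 × 2.1826… = 130.961…° → H = 131.0°
= HSL(131.0°, 48.6%, 42.0%)


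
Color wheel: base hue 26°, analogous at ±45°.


Base hue: 26°
Left analog: (26 - 45) mod 360 = 341°
Right analog: (26 + 45) mod 360 = 71°
Analogous hues = 341° and 71°


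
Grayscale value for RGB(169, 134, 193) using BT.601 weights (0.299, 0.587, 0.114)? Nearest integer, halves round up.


Gray = 0.299×R + 0.587×G + 0.114×B
Gray = 0.299×169 + 0.587×134 + 0.114×193
Gray = 50.531 + 78.658 + 22.002
Gray = 151.191 → round half up → 151
Gray = 151


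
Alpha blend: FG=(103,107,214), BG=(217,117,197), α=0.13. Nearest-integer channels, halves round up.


C = α×F + (1-α)×B, with 1-α = 0.87
R: 0.13×103 + 0.87×217 = 13.39 + 188.79 = 202.18 → 202
G: 0.13×107 + 0.87×117 = 13.91 + 101.79 = 115.70 → 116
B: 0.13×214 + 0.87×197 = 27.82 + 171.39 = 199.21 → 199
= RGB(202, 116, 199)


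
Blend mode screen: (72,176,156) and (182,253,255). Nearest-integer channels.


Screen: C = 255 - (255-A)×(255-B)/255, rounded to nearest integer
R: 255 - (255-72)×(255-182)/255 = 255 - 13359/255 ≈ 255 - 52.388 = 202.612 → 203
G: 255 - (255-176)×(255-253)/255 = 255 - 158/255 ≈ 255 - 0.620 = 254.380 → 254
B: 255 - (255-156)×(255-255)/255 = 255 - 0/255 ≈ 255 - 0.000 = 255.000 → 255
= RGB(203, 254, 255)


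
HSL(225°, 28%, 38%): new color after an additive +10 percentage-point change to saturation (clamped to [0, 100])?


Original S = 28%
Adjustment = +10 percentage points
New S = 28 + (10) = 38
Clamp to [0, 100] → 38
= HSL(225°, 38%, 38%)


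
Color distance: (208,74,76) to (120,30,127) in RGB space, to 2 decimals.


d = √[(R₁-R₂)² + (G₁-G₂)² + (B₁-B₂)²]
d = √[(208-120)² + (74-30)² + (76-127)²]
d = √[7744 + 1936 + 2601]
d = √12281
d ≈ 110.82


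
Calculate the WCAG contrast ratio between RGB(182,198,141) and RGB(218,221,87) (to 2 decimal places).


Linearize each sRGB channel c=v/255: c/12.92 if c ≤ 0.04045 else ((c+0.055)/1.055)^2.4
L = 0.2126×R_lin + 0.7152×G_lin + 0.0722×B_lin
Color 1 (182,198,141):
  R=182: 182/255≈0.7137 > 0.04045 → ((0.7137+0.055)/1.055)^2.4 ≈ 0.46778
  G=198: 198/255≈0.7765 > 0.04045 → ((0.7765+0.055)/1.055)^2.4 ≈ 0.56471
  B=141: 141/255≈0.5529 > 0.04045 → ((0.5529+0.055)/1.055)^2.4 ≈ 0.26636
  L1 = 0.2126×0.46778 + 0.7152×0.56471 + 0.0722×0.26636 ≈ 0.52256
Color 2 (218,221,87):
  R=218: 218/255≈0.8549 > 0.04045 → ((0.8549+0.055)/1.055)^2.4 ≈ 0.70110
  G=221: 221/255≈0.8667 > 0.04045 → ((0.8667+0.055)/1.055)^2.4 ≈ 0.72306
  B=87: 87/255≈0.3412 > 0.04045 → ((0.3412+0.055)/1.055)^2.4 ≈ 0.09531
  L2 = 0.2126×0.70110 + 0.7152×0.72306 + 0.0722×0.09531 ≈ 0.67306
Lighter = 0.67306, Darker = 0.52256
Ratio = (L_lighter + 0.05) / (L_darker + 0.05)
Ratio = (0.67306 + 0.05) / (0.52256 + 0.05) = 0.72306 / 0.57256 ≈ 1.2629
Ratio ≈ 1.26:1


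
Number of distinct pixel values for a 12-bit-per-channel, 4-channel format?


Total bits = 12 bits/channel × 4 channels = 48 bits
Distinct pixel values = 2^48
= 281,474,976,710,656 pixel values


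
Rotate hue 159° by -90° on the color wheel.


New hue = (H + rotation) mod 360
New hue = (159 -90) mod 360
= 69 mod 360
= 69°


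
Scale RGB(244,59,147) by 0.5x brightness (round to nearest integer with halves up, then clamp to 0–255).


Multiply each channel by 0.5, round half up, clamp to [0, 255]
R: 244×0.5 = 122
G: 59×0.5 = 29.5 → round → 30
B: 147×0.5 = 73.5 → round → 74
= RGB(122, 30, 74)


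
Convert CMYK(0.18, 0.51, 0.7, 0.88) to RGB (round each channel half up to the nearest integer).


R = 255 × (1-C) × (1-K) = 255 × 0.82 × 0.12 = 25.092 → 25
G = 255 × (1-M) × (1-K) = 255 × 0.49 × 0.12 = 14.994 → 15
B = 255 × (1-Y) × (1-K) = 255 × 0.30 × 0.12 = 9.18 → 9
= RGB(25, 15, 9)


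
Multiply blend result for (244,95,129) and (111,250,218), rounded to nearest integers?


Multiply: C = A×B/255, rounded to nearest integer
R: 244×111/255 = 27084/255 ≈ 106.212 → 106
G: 95×250/255 = 23750/255 ≈ 93.137 → 93
B: 129×218/255 = 28122/255 ≈ 110.282 → 110
= RGB(106, 93, 110)


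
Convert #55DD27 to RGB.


55 → 85 (R)
DD → 221 (G)
27 → 39 (B)
= RGB(85, 221, 39)


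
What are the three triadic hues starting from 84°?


Triadic: equally spaced at 120° intervals
H1 = 84°
H2 = (84 + 120) mod 360 = 204°
H3 = (84 + 240) mod 360 = 324°
Triadic = 84°, 204°, 324°


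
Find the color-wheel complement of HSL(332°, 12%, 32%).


Complement = opposite side of color wheel = hue + 180°
H' = (332 + 180) mod 360 = 152°
S and L unchanged.
= HSL(152°, 12%, 32%)


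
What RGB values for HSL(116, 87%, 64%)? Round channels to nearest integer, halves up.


H=116°, S=0.87, L=0.64
C = (1-|2L-1|)×S = (1-|0.28|)×0.87 = 0.6264
H' = H/60 = 116/60 ≈ 1.9333; X = C×(1-|H' mod 2 - 1|) = 0.04176
m = L - C/2 = 0.64 - 0.3132 = 0.3268
Sector ⌊H'⌋ = 1 → (R',G',B') = (0.04176, 0.6264, 0.0)
RGB = ((R'+m)×255, (G'+m)×255, (B'+m)×255) = (93.9828, 243.066, 83.334)
Round half up → RGB(94, 243, 83)


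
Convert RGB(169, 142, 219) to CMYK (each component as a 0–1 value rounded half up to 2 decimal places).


R'=169/255≈0.6627, G'=142/255≈0.5569, B'=219/255≈0.8588
K = 1 - max(R',G',B') = 1 - 219/255 = 36/255 = 0.14117… → 0.14
(1-R'-K)/(1-K) simplifies to (max-R)/max with max = 219:
C = (219-169)/219 = 50/219 = 0.22831… → 0.23
M = (219-142)/219 = 77/219 = 0.35159… → 0.35
Y = (219-219)/219 = 0/219 = 0 → 0.00
= CMYK(0.23, 0.35, 0.00, 0.14)


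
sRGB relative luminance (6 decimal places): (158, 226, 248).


Linearize each channel (sRGB transfer function): c = v/255; c_lin = c/12.92 if c ≤ 0.04045, else ((c+0.055)/1.055)^2.4
  R: 158/255 ≈ 0.619608 > 0.04045 → ((0.619608+0.055)/1.055)^2.4 ≈ 0.341914
  G: 226/255 ≈ 0.886275 > 0.04045 → ((0.886275+0.055)/1.055)^2.4 ≈ 0.760525
  B: 248/255 ≈ 0.972549 > 0.04045 → ((0.972549+0.055)/1.055)^2.4 ≈ 0.938686
R_lin = 0.341914, G_lin = 0.760525, B_lin = 0.938686
L = 0.2126×R + 0.7152×G + 0.0722×B
L = 0.2126×0.341914 + 0.7152×0.760525 + 0.0722×0.938686
L ≈ 0.684391


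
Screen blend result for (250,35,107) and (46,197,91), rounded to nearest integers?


Screen: C = 255 - (255-A)×(255-B)/255, rounded to nearest integer
R: 255 - (255-250)×(255-46)/255 = 255 - 1045/255 ≈ 255 - 4.098 = 250.902 → 251
G: 255 - (255-35)×(255-197)/255 = 255 - 12760/255 ≈ 255 - 50.039 = 204.961 → 205
B: 255 - (255-107)×(255-91)/255 = 255 - 24272/255 ≈ 255 - 95.184 = 159.816 → 160
= RGB(251, 205, 160)


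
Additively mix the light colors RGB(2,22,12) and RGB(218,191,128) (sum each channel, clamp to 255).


Additive: each channel = min(255, C₁+C₂)
R: 2+218 = 220 → 220
G: 22+191 = 213 → 213
B: 12+128 = 140 → 140
= RGB(220, 213, 140)


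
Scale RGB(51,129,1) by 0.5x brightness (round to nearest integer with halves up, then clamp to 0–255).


Multiply each channel by 0.5, round half up, clamp to [0, 255]
R: 51×0.5 = 25.5 → round → 26
G: 129×0.5 = 64.5 → round → 65
B: 1×0.5 = 0.5 → round → 1
= RGB(26, 65, 1)


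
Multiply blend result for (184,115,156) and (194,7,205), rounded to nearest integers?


Multiply: C = A×B/255, rounded to nearest integer
R: 184×194/255 = 35696/255 ≈ 139.984 → 140
G: 115×7/255 = 805/255 ≈ 3.157 → 3
B: 156×205/255 = 31980/255 ≈ 125.412 → 125
= RGB(140, 3, 125)


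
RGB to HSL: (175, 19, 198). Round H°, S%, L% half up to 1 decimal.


Normalize: R'=175/255≈0.6863, G'=19/255≈0.0745, B'=198/255≈0.7765
Max=198/255, Min=19/255, Δ=Max-Min=179/255
L = (Max+Min)/2 = (198+19)/510 = 217/510 = 0.42549… → L = 42.5%
L ≤ 0.5 → S = Δ/(Max+Min) = 179/(198+19) = 179/217 = 0.82488… → S = 82.5%
(the 1/255 factors cancel in S and H, so raw channel differences can be used)
Max is B' → H = 60 × ((R-G)/Δ + 4) = 60 × ((175-19)/179 + 4)
  156/179 + 4 = 0.8715… + 4 = 4.8715…
  H = 60 × 4.8715… = 292.290…° → H = 292.3°
= HSL(292.3°, 82.5%, 42.5%)


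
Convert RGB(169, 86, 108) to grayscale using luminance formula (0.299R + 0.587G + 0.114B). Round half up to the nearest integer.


Gray = 0.299×R + 0.587×G + 0.114×B
Gray = 0.299×169 + 0.587×86 + 0.114×108
Gray = 50.531 + 50.482 + 12.312
Gray = 113.325 → round half up → 113
Gray = 113


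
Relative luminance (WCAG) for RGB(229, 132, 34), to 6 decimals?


Linearize each channel (sRGB transfer function): c = v/255; c_lin = c/12.92 if c ≤ 0.04045, else ((c+0.055)/1.055)^2.4
  R: 229/255 ≈ 0.898039 > 0.04045 → ((0.898039+0.055)/1.055)^2.4 ≈ 0.783538
  G: 132/255 ≈ 0.517647 > 0.04045 → ((0.517647+0.055)/1.055)^2.4 ≈ 0.230740
  B: 34/255 ≈ 0.133333 > 0.04045 → ((0.133333+0.055)/1.055)^2.4 ≈ 0.015996
R_lin = 0.783538, G_lin = 0.230740, B_lin = 0.015996
L = 0.2126×R + 0.7152×G + 0.0722×B
L = 0.2126×0.783538 + 0.7152×0.230740 + 0.0722×0.015996
L ≈ 0.332760


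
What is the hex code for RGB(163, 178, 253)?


R = 163 → A3 (hex)
G = 178 → B2 (hex)
B = 253 → FD (hex)
Hex = #A3B2FD


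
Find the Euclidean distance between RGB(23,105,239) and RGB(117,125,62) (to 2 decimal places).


d = √[(R₁-R₂)² + (G₁-G₂)² + (B₁-B₂)²]
d = √[(23-117)² + (105-125)² + (239-62)²]
d = √[8836 + 400 + 31329]
d = √40565
d ≈ 201.41


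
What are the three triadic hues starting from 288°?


Triadic: equally spaced at 120° intervals
H1 = 288°
H2 = (288 + 120) mod 360 = 48°
H3 = (288 + 240) mod 360 = 168°
Triadic = 288°, 48°, 168°


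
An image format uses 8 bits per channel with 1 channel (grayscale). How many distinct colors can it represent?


Total bits = 8 bits/channel × 1 channels = 8 bits
Distinct colors = 2^8
= 256 colors


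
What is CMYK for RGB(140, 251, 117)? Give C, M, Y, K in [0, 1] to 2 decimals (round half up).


R'=140/255≈0.5490, G'=251/255≈0.9843, B'=117/255≈0.4588
K = 1 - max(R',G',B') = 1 - 251/255 = 4/255 = 0.01568… → 0.02
(1-R'-K)/(1-K) simplifies to (max-R)/max with max = 251:
C = (251-140)/251 = 111/251 = 0.44223… → 0.44
M = (251-251)/251 = 0/251 = 0 → 0.00
Y = (251-117)/251 = 134/251 = 0.53386… → 0.53
= CMYK(0.44, 0.00, 0.53, 0.02)


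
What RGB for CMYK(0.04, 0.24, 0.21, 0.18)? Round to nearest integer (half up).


R = 255 × (1-C) × (1-K) = 255 × 0.96 × 0.82 = 200.736 → 201
G = 255 × (1-M) × (1-K) = 255 × 0.76 × 0.82 = 158.916 → 159
B = 255 × (1-Y) × (1-K) = 255 × 0.79 × 0.82 = 165.189 → 165
= RGB(201, 159, 165)


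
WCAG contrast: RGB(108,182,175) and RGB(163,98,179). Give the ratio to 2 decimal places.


Linearize each sRGB channel c=v/255: c/12.92 if c ≤ 0.04045 else ((c+0.055)/1.055)^2.4
L = 0.2126×R_lin + 0.7152×G_lin + 0.0722×B_lin
Color 1 (108,182,175):
  R=108: 108/255≈0.4235 > 0.04045 → ((0.4235+0.055)/1.055)^2.4 ≈ 0.14996
  G=182: 182/255≈0.7137 > 0.04045 → ((0.7137+0.055)/1.055)^2.4 ≈ 0.46778
  B=175: 175/255≈0.6863 > 0.04045 → ((0.6863+0.055)/1.055)^2.4 ≈ 0.42869
  L1 = 0.2126×0.14996 + 0.7152×0.46778 + 0.0722×0.42869 ≈ 0.39739
Color 2 (163,98,179):
  R=163: 163/255≈0.6392 > 0.04045 → ((0.6392+0.055)/1.055)^2.4 ≈ 0.36625
  G=98: 98/255≈0.3843 > 0.04045 → ((0.3843+0.055)/1.055)^2.4 ≈ 0.12214
  B=179: 179/255≈0.7020 > 0.04045 → ((0.7020+0.055)/1.055)^2.4 ≈ 0.45079
  L2 = 0.2126×0.36625 + 0.7152×0.12214 + 0.0722×0.45079 ≈ 0.19777
Lighter = 0.39739, Darker = 0.19777
Ratio = (L_lighter + 0.05) / (L_darker + 0.05)
Ratio = (0.39739 + 0.05) / (0.19777 + 0.05) = 0.44739 / 0.24777 ≈ 1.8057
Ratio ≈ 1.81:1


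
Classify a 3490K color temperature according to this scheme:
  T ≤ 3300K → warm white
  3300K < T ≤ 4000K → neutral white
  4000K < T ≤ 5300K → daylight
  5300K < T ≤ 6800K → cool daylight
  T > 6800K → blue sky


Temperature: 3490K
3300K < 3490K ≤ 4000K → neutral white
Classification: neutral white


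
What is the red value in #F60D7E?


Color: #F60D7E
R = F6 = 246
G = 0D = 13
B = 7E = 126
Red = 246


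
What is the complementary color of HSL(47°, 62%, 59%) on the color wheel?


Complement = opposite side of color wheel = hue + 180°
H' = (47 + 180) mod 360 = 227°
S and L unchanged.
= HSL(227°, 62%, 59%)


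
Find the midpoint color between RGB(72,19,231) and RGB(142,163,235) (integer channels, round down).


Midpoint: each channel = ⌊(C₁+C₂)/2⌋
R: ⌊(72+142)/2⌋ = 107
G: ⌊(19+163)/2⌋ = 91
B: ⌊(231+235)/2⌋ = 233
= RGB(107, 91, 233)


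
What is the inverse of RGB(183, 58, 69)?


Invert: (255-R, 255-G, 255-B)
R: 255-183 = 72
G: 255-58 = 197
B: 255-69 = 186
= RGB(72, 197, 186)


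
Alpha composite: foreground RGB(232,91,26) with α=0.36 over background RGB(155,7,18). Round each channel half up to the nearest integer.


C = α×F + (1-α)×B, with 1-α = 0.64
R: 0.36×232 + 0.64×155 = 83.52 + 99.20 = 182.72 → 183
G: 0.36×91 + 0.64×7 = 32.76 + 4.48 = 37.24 → 37
B: 0.36×26 + 0.64×18 = 9.36 + 11.52 = 20.88 → 21
= RGB(183, 37, 21)


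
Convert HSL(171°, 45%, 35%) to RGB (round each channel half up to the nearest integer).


H=171°, S=0.45, L=0.35
C = (1-|2L-1|)×S = (1-|-0.30|)×0.45 = 0.315
H' = H/60 = 171/60 ≈ 2.8500; X = C×(1-|H' mod 2 - 1|) = 0.26775
m = L - C/2 = 0.35 - 0.1575 = 0.1925
Sector ⌊H'⌋ = 2 → (R',G',B') = (0.0, 0.315, 0.26775)
RGB = ((R'+m)×255, (G'+m)×255, (B'+m)×255) = (49.0875, 129.4125, 117.36375)
Round half up → RGB(49, 129, 117)


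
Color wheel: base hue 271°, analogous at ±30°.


Base hue: 271°
Left analog: (271 - 30) mod 360 = 241°
Right analog: (271 + 30) mod 360 = 301°
Analogous hues = 241° and 301°


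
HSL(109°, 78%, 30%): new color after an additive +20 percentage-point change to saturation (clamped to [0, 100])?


Original S = 78%
Adjustment = +20 percentage points
New S = 78 + (20) = 98
Clamp to [0, 100] → 98
= HSL(109°, 98%, 30%)


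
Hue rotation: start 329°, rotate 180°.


New hue = (H + rotation) mod 360
New hue = (329 + 180) mod 360
= 509 mod 360
= 149°


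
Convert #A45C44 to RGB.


A4 → 164 (R)
5C → 92 (G)
44 → 68 (B)
= RGB(164, 92, 68)


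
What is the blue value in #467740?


Color: #467740
R = 46 = 70
G = 77 = 119
B = 40 = 64
Blue = 64


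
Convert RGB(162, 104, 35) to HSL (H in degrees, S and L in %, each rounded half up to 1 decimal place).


Normalize: R'=162/255≈0.6353, G'=104/255≈0.4078, B'=35/255≈0.1373
Max=162/255, Min=35/255, Δ=Max-Min=127/255
L = (Max+Min)/2 = (162+35)/510 = 197/510 = 0.38627… → L = 38.6%
L ≤ 0.5 → S = Δ/(Max+Min) = 127/(162+35) = 127/197 = 0.64467… → S = 64.5%
(the 1/255 factors cancel in S and H, so raw channel differences can be used)
Max is R' → H = 60 × (((G-B)/Δ) mod 6) = 60 × (((104-35)/127) mod 6)
  69/127 = 0.5433…
  H = 60 × 0.5433… = 32.598…° → H = 32.6°
= HSL(32.6°, 64.5%, 38.6%)


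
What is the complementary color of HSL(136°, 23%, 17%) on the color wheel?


Complement = opposite side of color wheel = hue + 180°
H' = (136 + 180) mod 360 = 316°
S and L unchanged.
= HSL(316°, 23%, 17%)


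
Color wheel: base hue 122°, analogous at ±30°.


Base hue: 122°
Left analog: (122 - 30) mod 360 = 92°
Right analog: (122 + 30) mod 360 = 152°
Analogous hues = 92° and 152°


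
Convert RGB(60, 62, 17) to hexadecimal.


R = 60 → 3C (hex)
G = 62 → 3E (hex)
B = 17 → 11 (hex)
Hex = #3C3E11


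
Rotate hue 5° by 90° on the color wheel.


New hue = (H + rotation) mod 360
New hue = (5 + 90) mod 360
= 95 mod 360
= 95°


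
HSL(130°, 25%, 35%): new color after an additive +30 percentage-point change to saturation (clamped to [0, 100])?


Original S = 25%
Adjustment = +30 percentage points
New S = 25 + (30) = 55
Clamp to [0, 100] → 55
= HSL(130°, 55%, 35%)


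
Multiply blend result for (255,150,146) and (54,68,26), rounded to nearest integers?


Multiply: C = A×B/255, rounded to nearest integer
R: 255×54/255 = 13770/255 ≈ 54.000 → 54
G: 150×68/255 = 10200/255 ≈ 40.000 → 40
B: 146×26/255 = 3796/255 ≈ 14.886 → 15
= RGB(54, 40, 15)


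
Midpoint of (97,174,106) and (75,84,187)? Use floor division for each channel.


Midpoint: each channel = ⌊(C₁+C₂)/2⌋
R: ⌊(97+75)/2⌋ = 86
G: ⌊(174+84)/2⌋ = 129
B: ⌊(106+187)/2⌋ = 146
= RGB(86, 129, 146)


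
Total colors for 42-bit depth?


Colors = 2^bits = 2^42
= 4,398,046,511,104 colors


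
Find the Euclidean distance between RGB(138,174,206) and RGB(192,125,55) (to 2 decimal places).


d = √[(R₁-R₂)² + (G₁-G₂)² + (B₁-B₂)²]
d = √[(138-192)² + (174-125)² + (206-55)²]
d = √[2916 + 2401 + 22801]
d = √28118
d ≈ 167.68


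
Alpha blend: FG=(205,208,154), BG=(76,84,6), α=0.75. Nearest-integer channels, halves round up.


C = α×F + (1-α)×B, with 1-α = 0.25
R: 0.75×205 + 0.25×76 = 153.75 + 19.00 = 172.75 → 173
G: 0.75×208 + 0.25×84 = 156.00 + 21.00 = 177.00 → 177
B: 0.75×154 + 0.25×6 = 115.50 + 1.50 = 117.00 → 117
= RGB(173, 177, 117)


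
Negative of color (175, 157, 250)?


Invert: (255-R, 255-G, 255-B)
R: 255-175 = 80
G: 255-157 = 98
B: 255-250 = 5
= RGB(80, 98, 5)


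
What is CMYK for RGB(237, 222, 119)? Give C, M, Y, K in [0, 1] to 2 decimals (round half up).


R'=237/255≈0.9294, G'=222/255≈0.8706, B'=119/255≈0.4667
K = 1 - max(R',G',B') = 1 - 237/255 = 18/255 = 0.07058… → 0.07
(1-R'-K)/(1-K) simplifies to (max-R)/max with max = 237:
C = (237-237)/237 = 0/237 = 0 → 0.00
M = (237-222)/237 = 15/237 = 0.06329… → 0.06
Y = (237-119)/237 = 118/237 = 0.49789… → 0.50
= CMYK(0.00, 0.06, 0.50, 0.07)


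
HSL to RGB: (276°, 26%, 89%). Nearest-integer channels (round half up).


H=276°, S=0.26, L=0.89
C = (1-|2L-1|)×S = (1-|0.78|)×0.26 = 0.0572
H' = H/60 = 276/60 ≈ 4.6000; X = C×(1-|H' mod 2 - 1|) = 0.03432
m = L - C/2 = 0.89 - 0.0286 = 0.8614
Sector ⌊H'⌋ = 4 → (R',G',B') = (0.03432, 0.0, 0.0572)
RGB = ((R'+m)×255, (G'+m)×255, (B'+m)×255) = (228.4086, 219.657, 234.243)
Round half up → RGB(228, 220, 234)


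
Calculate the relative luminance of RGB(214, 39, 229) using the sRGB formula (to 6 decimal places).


Linearize each channel (sRGB transfer function): c = v/255; c_lin = c/12.92 if c ≤ 0.04045, else ((c+0.055)/1.055)^2.4
  R: 214/255 ≈ 0.839216 > 0.04045 → ((0.839216+0.055)/1.055)^2.4 ≈ 0.672443
  G: 39/255 ≈ 0.152941 > 0.04045 → ((0.152941+0.055)/1.055)^2.4 ≈ 0.020289
  B: 229/255 ≈ 0.898039 > 0.04045 → ((0.898039+0.055)/1.055)^2.4 ≈ 0.783538
R_lin = 0.672443, G_lin = 0.020289, B_lin = 0.783538
L = 0.2126×R + 0.7152×G + 0.0722×B
L = 0.2126×0.672443 + 0.7152×0.020289 + 0.0722×0.783538
L ≈ 0.214043


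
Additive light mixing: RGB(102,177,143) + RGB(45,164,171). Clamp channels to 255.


Additive: each channel = min(255, C₁+C₂)
R: 102+45 = 147 → 147
G: 177+164 = 341 → 255
B: 143+171 = 314 → 255
= RGB(147, 255, 255)


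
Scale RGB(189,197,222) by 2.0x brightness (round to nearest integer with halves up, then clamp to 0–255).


Multiply each channel by 2.0, round half up, clamp to [0, 255]
R: 189×2.0 = 378 → clamp → 255
G: 197×2.0 = 394 → clamp → 255
B: 222×2.0 = 444 → clamp → 255
= RGB(255, 255, 255)


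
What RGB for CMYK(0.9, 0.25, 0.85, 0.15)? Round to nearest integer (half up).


R = 255 × (1-C) × (1-K) = 255 × 0.10 × 0.85 = 21.675 → 22
G = 255 × (1-M) × (1-K) = 255 × 0.75 × 0.85 = 162.5625 → 163
B = 255 × (1-Y) × (1-K) = 255 × 0.15 × 0.85 = 32.5125 → 33
= RGB(22, 163, 33)


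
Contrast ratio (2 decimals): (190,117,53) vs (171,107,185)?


Linearize each sRGB channel c=v/255: c/12.92 if c ≤ 0.04045 else ((c+0.055)/1.055)^2.4
L = 0.2126×R_lin + 0.7152×G_lin + 0.0722×B_lin
Color 1 (190,117,53):
  R=190: 190/255≈0.7451 > 0.04045 → ((0.7451+0.055)/1.055)^2.4 ≈ 0.51492
  G=117: 117/255≈0.4588 > 0.04045 → ((0.4588+0.055)/1.055)^2.4 ≈ 0.17789
  B=53: 53/255≈0.2078 > 0.04045 → ((0.2078+0.055)/1.055)^2.4 ≈ 0.03560
  L1 = 0.2126×0.51492 + 0.7152×0.17789 + 0.0722×0.03560 ≈ 0.23927
Color 2 (171,107,185):
  R=171: 171/255≈0.6706 > 0.04045 → ((0.6706+0.055)/1.055)^2.4 ≈ 0.40724
  G=107: 107/255≈0.4196 > 0.04045 → ((0.4196+0.055)/1.055)^2.4 ≈ 0.14703
  B=185: 185/255≈0.7255 > 0.04045 → ((0.7255+0.055)/1.055)^2.4 ≈ 0.48515
  L2 = 0.2126×0.40724 + 0.7152×0.14703 + 0.0722×0.48515 ≈ 0.22676
Lighter = 0.23927, Darker = 0.22676
Ratio = (L_lighter + 0.05) / (L_darker + 0.05)
Ratio = (0.23927 + 0.05) / (0.22676 + 0.05) = 0.28927 / 0.27676 ≈ 1.0452
Ratio ≈ 1.05:1


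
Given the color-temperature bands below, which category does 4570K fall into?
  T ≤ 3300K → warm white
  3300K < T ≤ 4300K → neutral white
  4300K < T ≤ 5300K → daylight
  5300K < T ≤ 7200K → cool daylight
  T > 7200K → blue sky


Temperature: 4570K
4300K < 4570K ≤ 5300K → daylight
Classification: daylight


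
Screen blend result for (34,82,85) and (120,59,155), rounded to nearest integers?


Screen: C = 255 - (255-A)×(255-B)/255, rounded to nearest integer
R: 255 - (255-34)×(255-120)/255 = 255 - 29835/255 ≈ 255 - 117.000 = 138.000 → 138
G: 255 - (255-82)×(255-59)/255 = 255 - 33908/255 ≈ 255 - 132.973 = 122.027 → 122
B: 255 - (255-85)×(255-155)/255 = 255 - 17000/255 ≈ 255 - 66.667 = 188.333 → 188
= RGB(138, 122, 188)


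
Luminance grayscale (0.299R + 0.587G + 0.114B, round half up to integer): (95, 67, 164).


Gray = 0.299×R + 0.587×G + 0.114×B
Gray = 0.299×95 + 0.587×67 + 0.114×164
Gray = 28.405 + 39.329 + 18.696
Gray = 86.430 → round half up → 86
Gray = 86


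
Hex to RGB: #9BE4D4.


9B → 155 (R)
E4 → 228 (G)
D4 → 212 (B)
= RGB(155, 228, 212)


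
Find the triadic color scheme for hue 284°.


Triadic: equally spaced at 120° intervals
H1 = 284°
H2 = (284 + 120) mod 360 = 44°
H3 = (284 + 240) mod 360 = 164°
Triadic = 284°, 44°, 164°


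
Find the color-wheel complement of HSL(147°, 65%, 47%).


Complement = opposite side of color wheel = hue + 180°
H' = (147 + 180) mod 360 = 327°
S and L unchanged.
= HSL(327°, 65%, 47%)


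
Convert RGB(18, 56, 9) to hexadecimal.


R = 18 → 12 (hex)
G = 56 → 38 (hex)
B = 9 → 09 (hex)
Hex = #123809


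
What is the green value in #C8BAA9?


Color: #C8BAA9
R = C8 = 200
G = BA = 186
B = A9 = 169
Green = 186


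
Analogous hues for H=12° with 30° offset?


Base hue: 12°
Left analog: (12 - 30) mod 360 = 342°
Right analog: (12 + 30) mod 360 = 42°
Analogous hues = 342° and 42°


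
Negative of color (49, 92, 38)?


Invert: (255-R, 255-G, 255-B)
R: 255-49 = 206
G: 255-92 = 163
B: 255-38 = 217
= RGB(206, 163, 217)


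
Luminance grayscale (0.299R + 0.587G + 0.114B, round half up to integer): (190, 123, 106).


Gray = 0.299×R + 0.587×G + 0.114×B
Gray = 0.299×190 + 0.587×123 + 0.114×106
Gray = 56.810 + 72.201 + 12.084
Gray = 141.095 → round half up → 141
Gray = 141


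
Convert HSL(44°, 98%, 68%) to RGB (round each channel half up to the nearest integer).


H=44°, S=0.98, L=0.68
C = (1-|2L-1|)×S = (1-|0.36|)×0.98 = 0.6272
H' = H/60 = 44/60 ≈ 0.7333; X = C×(1-|H' mod 2 - 1|) ≈ 0.4599
m = L - C/2 = 0.68 - 0.3136 = 0.3664
Sector ⌊H'⌋ = 0 → (R',G',B') = (0.6272, ≈0.4599, 0.0)
RGB = ((R'+m)×255, (G'+m)×255, (B'+m)×255) = (253.368, 210.7184, 93.432)
Round half up → RGB(253, 211, 93)


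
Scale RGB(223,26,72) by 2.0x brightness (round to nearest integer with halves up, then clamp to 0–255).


Multiply each channel by 2.0, round half up, clamp to [0, 255]
R: 223×2.0 = 446 → clamp → 255
G: 26×2.0 = 52
B: 72×2.0 = 144
= RGB(255, 52, 144)


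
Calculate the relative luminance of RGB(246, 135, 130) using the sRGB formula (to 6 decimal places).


Linearize each channel (sRGB transfer function): c = v/255; c_lin = c/12.92 if c ≤ 0.04045, else ((c+0.055)/1.055)^2.4
  R: 246/255 ≈ 0.964706 > 0.04045 → ((0.964706+0.055)/1.055)^2.4 ≈ 0.921582
  G: 135/255 ≈ 0.529412 > 0.04045 → ((0.529412+0.055)/1.055)^2.4 ≈ 0.242281
  B: 130/255 ≈ 0.509804 > 0.04045 → ((0.509804+0.055)/1.055)^2.4 ≈ 0.223228
R_lin = 0.921582, G_lin = 0.242281, B_lin = 0.223228
L = 0.2126×R + 0.7152×G + 0.0722×B
L = 0.2126×0.921582 + 0.7152×0.242281 + 0.0722×0.223228
L ≈ 0.385325


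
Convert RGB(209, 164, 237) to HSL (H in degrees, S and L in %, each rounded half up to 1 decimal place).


Normalize: R'=209/255≈0.8196, G'=164/255≈0.6431, B'=237/255≈0.9294
Max=237/255, Min=164/255, Δ=Max-Min=73/255
L = (Max+Min)/2 = (237+164)/510 = 401/510 = 0.78627… → L = 78.6%
L > 0.5 → S = Δ/(2-Max-Min) = 73/(510-237-164) = 73/109 = 0.66972… → S = 67.0%
(the 1/255 factors cancel in S and H, so raw channel differences can be used)
Max is B' → H = 60 × ((R-G)/Δ + 4) = 60 × ((209-164)/73 + 4)
  45/73 + 4 = 0.6164… + 4 = 4.6164…
  H = 60 × 4.6164… = 276.986…° → H = 277.0°
= HSL(277.0°, 67.0%, 78.6%)


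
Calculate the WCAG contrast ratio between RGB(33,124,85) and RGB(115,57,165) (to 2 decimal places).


Linearize each sRGB channel c=v/255: c/12.92 if c ≤ 0.04045 else ((c+0.055)/1.055)^2.4
L = 0.2126×R_lin + 0.7152×G_lin + 0.0722×B_lin
Color 1 (33,124,85):
  R=33: 33/255≈0.1294 > 0.04045 → ((0.1294+0.055)/1.055)^2.4 ≈ 0.01521
  G=124: 124/255≈0.4863 > 0.04045 → ((0.4863+0.055)/1.055)^2.4 ≈ 0.20156
  B=85: 85/255≈0.3333 > 0.04045 → ((0.3333+0.055)/1.055)^2.4 ≈ 0.09084
  L1 = 0.2126×0.01521 + 0.7152×0.20156 + 0.0722×0.09084 ≈ 0.15395
Color 2 (115,57,165):
  R=115: 115/255≈0.4510 > 0.04045 → ((0.4510+0.055)/1.055)^2.4 ≈ 0.17144
  G=57: 57/255≈0.2235 > 0.04045 → ((0.2235+0.055)/1.055)^2.4 ≈ 0.04092
  B=165: 165/255≈0.6471 > 0.04045 → ((0.6471+0.055)/1.055)^2.4 ≈ 0.37626
  L2 = 0.2126×0.17144 + 0.7152×0.04092 + 0.0722×0.37626 ≈ 0.09288
Lighter = 0.15395, Darker = 0.09288
Ratio = (L_lighter + 0.05) / (L_darker + 0.05)
Ratio = (0.15395 + 0.05) / (0.09288 + 0.05) = 0.20395 / 0.14288 ≈ 1.4274
Ratio ≈ 1.43:1


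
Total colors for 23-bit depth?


Colors = 2^bits = 2^23
= 8,388,608 colors


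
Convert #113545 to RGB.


11 → 17 (R)
35 → 53 (G)
45 → 69 (B)
= RGB(17, 53, 69)


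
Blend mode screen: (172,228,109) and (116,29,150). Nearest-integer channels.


Screen: C = 255 - (255-A)×(255-B)/255, rounded to nearest integer
R: 255 - (255-172)×(255-116)/255 = 255 - 11537/255 ≈ 255 - 45.243 = 209.757 → 210
G: 255 - (255-228)×(255-29)/255 = 255 - 6102/255 ≈ 255 - 23.929 = 231.071 → 231
B: 255 - (255-109)×(255-150)/255 = 255 - 15330/255 ≈ 255 - 60.118 = 194.882 → 195
= RGB(210, 231, 195)


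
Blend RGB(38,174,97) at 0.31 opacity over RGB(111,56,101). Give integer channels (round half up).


C = α×F + (1-α)×B, with 1-α = 0.69
R: 0.31×38 + 0.69×111 = 11.78 + 76.59 = 88.37 → 88
G: 0.31×174 + 0.69×56 = 53.94 + 38.64 = 92.58 → 93
B: 0.31×97 + 0.69×101 = 30.07 + 69.69 = 99.76 → 100
= RGB(88, 93, 100)


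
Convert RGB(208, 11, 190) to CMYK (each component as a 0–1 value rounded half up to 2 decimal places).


R'=208/255≈0.8157, G'=11/255≈0.0431, B'=190/255≈0.7451
K = 1 - max(R',G',B') = 1 - 208/255 = 47/255 = 0.18431… → 0.18
(1-R'-K)/(1-K) simplifies to (max-R)/max with max = 208:
C = (208-208)/208 = 0/208 = 0 → 0.00
M = (208-11)/208 = 197/208 = 0.94711… → 0.95
Y = (208-190)/208 = 18/208 = 0.08653… → 0.09
= CMYK(0.00, 0.95, 0.09, 0.18)


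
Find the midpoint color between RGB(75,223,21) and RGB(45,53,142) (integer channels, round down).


Midpoint: each channel = ⌊(C₁+C₂)/2⌋
R: ⌊(75+45)/2⌋ = 60
G: ⌊(223+53)/2⌋ = 138
B: ⌊(21+142)/2⌋ = 81
= RGB(60, 138, 81)


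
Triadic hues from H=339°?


Triadic: equally spaced at 120° intervals
H1 = 339°
H2 = (339 + 120) mod 360 = 99°
H3 = (339 + 240) mod 360 = 219°
Triadic = 339°, 99°, 219°


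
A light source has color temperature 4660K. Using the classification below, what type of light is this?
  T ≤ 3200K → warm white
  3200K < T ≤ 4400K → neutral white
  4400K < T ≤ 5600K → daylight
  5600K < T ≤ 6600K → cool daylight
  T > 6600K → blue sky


Temperature: 4660K
4400K < 4660K ≤ 5600K → daylight
Classification: daylight


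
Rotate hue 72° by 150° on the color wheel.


New hue = (H + rotation) mod 360
New hue = (72 + 150) mod 360
= 222 mod 360
= 222°


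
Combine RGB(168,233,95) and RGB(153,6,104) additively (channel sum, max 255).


Additive: each channel = min(255, C₁+C₂)
R: 168+153 = 321 → 255
G: 233+6 = 239 → 239
B: 95+104 = 199 → 199
= RGB(255, 239, 199)


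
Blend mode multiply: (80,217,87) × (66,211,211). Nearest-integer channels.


Multiply: C = A×B/255, rounded to nearest integer
R: 80×66/255 = 5280/255 ≈ 20.706 → 21
G: 217×211/255 = 45787/255 ≈ 179.557 → 180
B: 87×211/255 = 18357/255 ≈ 71.988 → 72
= RGB(21, 180, 72)


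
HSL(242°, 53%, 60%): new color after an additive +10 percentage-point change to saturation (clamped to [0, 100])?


Original S = 53%
Adjustment = +10 percentage points
New S = 53 + (10) = 63
Clamp to [0, 100] → 63
= HSL(242°, 63%, 60%)


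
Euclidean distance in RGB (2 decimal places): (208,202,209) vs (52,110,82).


d = √[(R₁-R₂)² + (G₁-G₂)² + (B₁-B₂)²]
d = √[(208-52)² + (202-110)² + (209-82)²]
d = √[24336 + 8464 + 16129]
d = √48929
d ≈ 221.20


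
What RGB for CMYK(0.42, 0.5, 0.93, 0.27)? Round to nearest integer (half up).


R = 255 × (1-C) × (1-K) = 255 × 0.58 × 0.73 = 107.967 → 108
G = 255 × (1-M) × (1-K) = 255 × 0.50 × 0.73 = 93.075 → 93
B = 255 × (1-Y) × (1-K) = 255 × 0.07 × 0.73 = 13.0305 → 13
= RGB(108, 93, 13)


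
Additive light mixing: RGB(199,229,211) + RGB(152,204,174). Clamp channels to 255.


Additive: each channel = min(255, C₁+C₂)
R: 199+152 = 351 → 255
G: 229+204 = 433 → 255
B: 211+174 = 385 → 255
= RGB(255, 255, 255)


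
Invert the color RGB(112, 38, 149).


Invert: (255-R, 255-G, 255-B)
R: 255-112 = 143
G: 255-38 = 217
B: 255-149 = 106
= RGB(143, 217, 106)


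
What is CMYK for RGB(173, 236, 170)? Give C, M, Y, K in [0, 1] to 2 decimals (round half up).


R'=173/255≈0.6784, G'=236/255≈0.9255, B'=170/255≈0.6667
K = 1 - max(R',G',B') = 1 - 236/255 = 19/255 = 0.07450… → 0.07
(1-R'-K)/(1-K) simplifies to (max-R)/max with max = 236:
C = (236-173)/236 = 63/236 = 0.26694… → 0.27
M = (236-236)/236 = 0/236 = 0 → 0.00
Y = (236-170)/236 = 66/236 = 0.27966… → 0.28
= CMYK(0.27, 0.00, 0.28, 0.07)


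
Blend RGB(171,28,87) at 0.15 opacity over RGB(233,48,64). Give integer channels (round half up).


C = α×F + (1-α)×B, with 1-α = 0.85
R: 0.15×171 + 0.85×233 = 25.65 + 198.05 = 223.70 → 224
G: 0.15×28 + 0.85×48 = 4.20 + 40.80 = 45.00 → 45
B: 0.15×87 + 0.85×64 = 13.05 + 54.40 = 67.45 → 67
= RGB(224, 45, 67)


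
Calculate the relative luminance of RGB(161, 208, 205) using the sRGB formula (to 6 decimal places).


Linearize each channel (sRGB transfer function): c = v/255; c_lin = c/12.92 if c ≤ 0.04045, else ((c+0.055)/1.055)^2.4
  R: 161/255 ≈ 0.631373 > 0.04045 → ((0.631373+0.055)/1.055)^2.4 ≈ 0.356400
  G: 208/255 ≈ 0.815686 > 0.04045 → ((0.815686+0.055)/1.055)^2.4 ≈ 0.630757
  B: 205/255 ≈ 0.803922 > 0.04045 → ((0.803922+0.055)/1.055)^2.4 ≈ 0.610496
R_lin = 0.356400, G_lin = 0.630757, B_lin = 0.610496
L = 0.2126×R + 0.7152×G + 0.0722×B
L = 0.2126×0.356400 + 0.7152×0.630757 + 0.0722×0.610496
L ≈ 0.570966


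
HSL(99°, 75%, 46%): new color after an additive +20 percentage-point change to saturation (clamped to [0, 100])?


Original S = 75%
Adjustment = +20 percentage points
New S = 75 + (20) = 95
Clamp to [0, 100] → 95
= HSL(99°, 95%, 46%)


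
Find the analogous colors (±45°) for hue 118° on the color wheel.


Base hue: 118°
Left analog: (118 - 45) mod 360 = 73°
Right analog: (118 + 45) mod 360 = 163°
Analogous hues = 73° and 163°


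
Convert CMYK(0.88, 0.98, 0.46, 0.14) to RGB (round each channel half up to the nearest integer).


R = 255 × (1-C) × (1-K) = 255 × 0.12 × 0.86 = 26.316 → 26
G = 255 × (1-M) × (1-K) = 255 × 0.02 × 0.86 = 4.386 → 4
B = 255 × (1-Y) × (1-K) = 255 × 0.54 × 0.86 = 118.422 → 118
= RGB(26, 4, 118)


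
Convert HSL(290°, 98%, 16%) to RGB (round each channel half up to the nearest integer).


H=290°, S=0.98, L=0.16
C = (1-|2L-1|)×S = (1-|-0.68|)×0.98 = 0.3136
H' = H/60 = 290/60 ≈ 4.8333; X = C×(1-|H' mod 2 - 1|) ≈ 0.2613
m = L - C/2 = 0.16 - 0.1568 = 0.0032
Sector ⌊H'⌋ = 4 → (R',G',B') = (≈0.2613, 0.0, 0.3136)
RGB = ((R'+m)×255, (G'+m)×255, (B'+m)×255) = (67.456, 0.816, 80.784)
Round half up → RGB(67, 1, 81)


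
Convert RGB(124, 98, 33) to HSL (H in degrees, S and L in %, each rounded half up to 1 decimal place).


Normalize: R'=124/255≈0.4863, G'=98/255≈0.3843, B'=33/255≈0.1294
Max=124/255, Min=33/255, Δ=Max-Min=91/255
L = (Max+Min)/2 = (124+33)/510 = 157/510 = 0.30784… → L = 30.8%
L ≤ 0.5 → S = Δ/(Max+Min) = 91/(124+33) = 91/157 = 0.57961… → S = 58.0%
(the 1/255 factors cancel in S and H, so raw channel differences can be used)
Max is R' → H = 60 × (((G-B)/Δ) mod 6) = 60 × (((98-33)/91) mod 6)
  65/91 = 0.7142…
  H = 60 × 0.7142… = 42.857…° → H = 42.9°
= HSL(42.9°, 58.0%, 30.8%)


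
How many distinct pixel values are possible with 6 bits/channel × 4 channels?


Total bits = 6 bits/channel × 4 channels = 24 bits
Distinct pixel values = 2^24
= 16,777,216 pixel values


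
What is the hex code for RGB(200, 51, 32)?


R = 200 → C8 (hex)
G = 51 → 33 (hex)
B = 32 → 20 (hex)
Hex = #C83320


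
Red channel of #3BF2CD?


Color: #3BF2CD
R = 3B = 59
G = F2 = 242
B = CD = 205
Red = 59


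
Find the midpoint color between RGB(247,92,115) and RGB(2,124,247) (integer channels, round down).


Midpoint: each channel = ⌊(C₁+C₂)/2⌋
R: ⌊(247+2)/2⌋ = 124
G: ⌊(92+124)/2⌋ = 108
B: ⌊(115+247)/2⌋ = 181
= RGB(124, 108, 181)


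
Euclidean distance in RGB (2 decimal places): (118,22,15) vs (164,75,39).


d = √[(R₁-R₂)² + (G₁-G₂)² + (B₁-B₂)²]
d = √[(118-164)² + (22-75)² + (15-39)²]
d = √[2116 + 2809 + 576]
d = √5501
d ≈ 74.17


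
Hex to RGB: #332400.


33 → 51 (R)
24 → 36 (G)
00 → 0 (B)
= RGB(51, 36, 0)


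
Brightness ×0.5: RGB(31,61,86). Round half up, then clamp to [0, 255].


Multiply each channel by 0.5, round half up, clamp to [0, 255]
R: 31×0.5 = 15.5 → round → 16
G: 61×0.5 = 30.5 → round → 31
B: 86×0.5 = 43
= RGB(16, 31, 43)


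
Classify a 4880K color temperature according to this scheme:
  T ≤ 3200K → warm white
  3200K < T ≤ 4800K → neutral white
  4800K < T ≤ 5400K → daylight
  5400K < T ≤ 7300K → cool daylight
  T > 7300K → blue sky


Temperature: 4880K
4800K < 4880K ≤ 5400K → daylight
Classification: daylight


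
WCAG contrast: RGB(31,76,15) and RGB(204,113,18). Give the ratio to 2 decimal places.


Linearize each sRGB channel c=v/255: c/12.92 if c ≤ 0.04045 else ((c+0.055)/1.055)^2.4
L = 0.2126×R_lin + 0.7152×G_lin + 0.0722×B_lin
Color 1 (31,76,15):
  R=31: 31/255≈0.1216 > 0.04045 → ((0.1216+0.055)/1.055)^2.4 ≈ 0.01370
  G=76: 76/255≈0.2980 > 0.04045 → ((0.2980+0.055)/1.055)^2.4 ≈ 0.07227
  B=15: 15/255≈0.0588 > 0.04045 → ((0.0588+0.055)/1.055)^2.4 ≈ 0.00478
  L1 = 0.2126×0.01370 + 0.7152×0.07227 + 0.0722×0.00478 ≈ 0.05495
Color 2 (204,113,18):
  R=204: 204/255≈0.8000 > 0.04045 → ((0.8000+0.055)/1.055)^2.4 ≈ 0.60383
  G=113: 113/255≈0.4431 > 0.04045 → ((0.4431+0.055)/1.055)^2.4 ≈ 0.16513
  B=18: 18/255≈0.0706 > 0.04045 → ((0.0706+0.055)/1.055)^2.4 ≈ 0.00605
  L2 = 0.2126×0.60383 + 0.7152×0.16513 + 0.0722×0.00605 ≈ 0.24691
Lighter = 0.24691, Darker = 0.05495
Ratio = (L_lighter + 0.05) / (L_darker + 0.05)
Ratio = (0.24691 + 0.05) / (0.05495 + 0.05) = 0.29691 / 0.10495 ≈ 2.8292
Ratio ≈ 2.83:1


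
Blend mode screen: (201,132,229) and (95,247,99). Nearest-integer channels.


Screen: C = 255 - (255-A)×(255-B)/255, rounded to nearest integer
R: 255 - (255-201)×(255-95)/255 = 255 - 8640/255 ≈ 255 - 33.882 = 221.118 → 221
G: 255 - (255-132)×(255-247)/255 = 255 - 984/255 ≈ 255 - 3.859 = 251.141 → 251
B: 255 - (255-229)×(255-99)/255 = 255 - 4056/255 ≈ 255 - 15.906 = 239.094 → 239
= RGB(221, 251, 239)


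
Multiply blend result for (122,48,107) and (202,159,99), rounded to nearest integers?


Multiply: C = A×B/255, rounded to nearest integer
R: 122×202/255 = 24644/255 ≈ 96.643 → 97
G: 48×159/255 = 7632/255 ≈ 29.929 → 30
B: 107×99/255 = 10593/255 ≈ 41.541 → 42
= RGB(97, 30, 42)


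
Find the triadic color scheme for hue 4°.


Triadic: equally spaced at 120° intervals
H1 = 4°
H2 = (4 + 120) mod 360 = 124°
H3 = (4 + 240) mod 360 = 244°
Triadic = 4°, 124°, 244°


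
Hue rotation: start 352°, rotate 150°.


New hue = (H + rotation) mod 360
New hue = (352 + 150) mod 360
= 502 mod 360
= 142°


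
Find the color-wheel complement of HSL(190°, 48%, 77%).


Complement = opposite side of color wheel = hue + 180°
H' = (190 + 180) mod 360 = 10°
S and L unchanged.
= HSL(10°, 48%, 77%)


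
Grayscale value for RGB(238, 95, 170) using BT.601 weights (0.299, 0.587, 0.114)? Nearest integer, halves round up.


Gray = 0.299×R + 0.587×G + 0.114×B
Gray = 0.299×238 + 0.587×95 + 0.114×170
Gray = 71.162 + 55.765 + 19.380
Gray = 146.307 → round half up → 146
Gray = 146


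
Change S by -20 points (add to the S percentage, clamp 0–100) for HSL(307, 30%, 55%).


Original S = 30%
Adjustment = -20 percentage points
New S = 30 + (-20) = 10
Clamp to [0, 100] → 10
= HSL(307°, 10%, 55%)


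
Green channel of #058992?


Color: #058992
R = 05 = 5
G = 89 = 137
B = 92 = 146
Green = 137


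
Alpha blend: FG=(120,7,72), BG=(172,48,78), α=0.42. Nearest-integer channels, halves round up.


C = α×F + (1-α)×B, with 1-α = 0.58
R: 0.42×120 + 0.58×172 = 50.40 + 99.76 = 150.16 → 150
G: 0.42×7 + 0.58×48 = 2.94 + 27.84 = 30.78 → 31
B: 0.42×72 + 0.58×78 = 30.24 + 45.24 = 75.48 → 75
= RGB(150, 31, 75)
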